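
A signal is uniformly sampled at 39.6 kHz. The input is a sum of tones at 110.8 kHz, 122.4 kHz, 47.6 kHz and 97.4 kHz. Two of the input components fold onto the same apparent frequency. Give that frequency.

fs/2 = 19.8 kHz.
110.8 kHz mod fs = 31.6 kHz.
31.6 kHz > fs/2 = 19.8 kHz, folds to fs − 31.6 kHz = 8 kHz.
122.4 kHz mod fs = 3.6 kHz.
3.6 kHz ≤ fs/2 = 19.8 kHz, appears at 3.6 kHz.
47.6 kHz mod fs = 8 kHz.
8 kHz ≤ fs/2 = 19.8 kHz, appears at 8 kHz.
97.4 kHz mod fs = 18.2 kHz.
18.2 kHz ≤ fs/2 = 19.8 kHz, appears at 18.2 kHz.
47.6 kHz and 110.8 kHz both map to 8 kHz.

8 kHz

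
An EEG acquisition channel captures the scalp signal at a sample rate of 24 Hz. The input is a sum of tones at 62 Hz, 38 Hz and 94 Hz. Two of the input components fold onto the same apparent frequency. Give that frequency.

10 Hz

fs/2 = 12 Hz.
62 Hz mod fs = 14 Hz.
14 Hz > fs/2 = 12 Hz, folds to fs − 14 Hz = 10 Hz.
38 Hz mod fs = 14 Hz.
14 Hz > fs/2 = 12 Hz, folds to fs − 14 Hz = 10 Hz.
94 Hz mod fs = 22 Hz.
22 Hz > fs/2 = 12 Hz, folds to fs − 22 Hz = 2 Hz.
38 Hz and 62 Hz both map to 10 Hz.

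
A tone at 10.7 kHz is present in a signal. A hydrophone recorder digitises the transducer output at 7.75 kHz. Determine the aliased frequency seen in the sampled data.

10.7 kHz mod fs = 2.95 kHz.
2.95 kHz ≤ fs/2 = 3.875 kHz, appears at 2.95 kHz.

2.95 kHz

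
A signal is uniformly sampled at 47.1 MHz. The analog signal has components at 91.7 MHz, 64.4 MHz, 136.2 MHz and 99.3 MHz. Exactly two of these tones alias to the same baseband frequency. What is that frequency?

5.1 MHz

fs/2 = 23.55 MHz.
91.7 MHz mod fs = 44.6 MHz.
44.6 MHz > fs/2 = 23.55 MHz, folds to fs − 44.6 MHz = 2.5 MHz.
64.4 MHz mod fs = 17.3 MHz.
17.3 MHz ≤ fs/2 = 23.55 MHz, appears at 17.3 MHz.
136.2 MHz mod fs = 42 MHz.
42 MHz > fs/2 = 23.55 MHz, folds to fs − 42 MHz = 5.1 MHz.
99.3 MHz mod fs = 5.1 MHz.
5.1 MHz ≤ fs/2 = 23.55 MHz, appears at 5.1 MHz.
99.3 MHz and 136.2 MHz both map to 5.1 MHz.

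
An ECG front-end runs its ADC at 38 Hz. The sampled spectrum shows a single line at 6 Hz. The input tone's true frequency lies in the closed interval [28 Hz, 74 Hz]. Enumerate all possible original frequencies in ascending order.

32 Hz, 44 Hz, 70 Hz

Frequencies that alias to 6 Hz are k·fs ± 6 Hz for integer k ≥ 0.
k=0: 6 Hz.
k=1: 32 Hz, 44 Hz.
k=2: 70 Hz, 82 Hz.
k=3: 108 Hz, 120 Hz.
Within [28 Hz, 74 Hz]: 32 Hz, 44 Hz, 70 Hz.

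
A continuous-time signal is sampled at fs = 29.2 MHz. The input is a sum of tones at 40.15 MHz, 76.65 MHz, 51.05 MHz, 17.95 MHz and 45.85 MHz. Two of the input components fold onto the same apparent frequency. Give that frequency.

fs/2 = 14.6 MHz.
40.15 MHz mod fs = 10.95 MHz.
10.95 MHz ≤ fs/2 = 14.6 MHz, appears at 10.95 MHz.
76.65 MHz mod fs = 18.25 MHz.
18.25 MHz > fs/2 = 14.6 MHz, folds to fs − 18.25 MHz = 10.95 MHz.
51.05 MHz mod fs = 21.85 MHz.
21.85 MHz > fs/2 = 14.6 MHz, folds to fs − 21.85 MHz = 7.35 MHz.
17.95 MHz > fs/2 = 14.6 MHz, folds to fs − 17.95 MHz = 11.25 MHz.
45.85 MHz mod fs = 16.65 MHz.
16.65 MHz > fs/2 = 14.6 MHz, folds to fs − 16.65 MHz = 12.55 MHz.
40.15 MHz and 76.65 MHz both map to 10.95 MHz.

10.95 MHz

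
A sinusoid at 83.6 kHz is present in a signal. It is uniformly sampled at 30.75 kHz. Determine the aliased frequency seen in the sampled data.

83.6 kHz mod fs = 22.1 kHz.
22.1 kHz > fs/2 = 15.375 kHz, folds to fs − 22.1 kHz = 8.65 kHz.

8.65 kHz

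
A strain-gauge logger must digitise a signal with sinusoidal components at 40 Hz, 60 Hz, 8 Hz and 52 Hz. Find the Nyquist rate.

Highest-frequency component: 60 Hz.
Nyquist rate = 2 × 60 Hz = 120 Hz.

120 Hz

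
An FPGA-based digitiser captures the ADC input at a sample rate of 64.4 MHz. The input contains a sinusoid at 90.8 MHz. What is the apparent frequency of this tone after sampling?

26.4 MHz

90.8 MHz mod fs = 26.4 MHz.
26.4 MHz ≤ fs/2 = 32.2 MHz, appears at 26.4 MHz.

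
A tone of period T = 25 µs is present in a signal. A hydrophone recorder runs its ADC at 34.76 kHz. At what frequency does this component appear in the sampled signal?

5.24 kHz

T = 25 µs → f = 1/T = 40 kHz.
40 kHz mod fs = 5.24 kHz.
5.24 kHz ≤ fs/2 = 17.38 kHz, appears at 5.24 kHz.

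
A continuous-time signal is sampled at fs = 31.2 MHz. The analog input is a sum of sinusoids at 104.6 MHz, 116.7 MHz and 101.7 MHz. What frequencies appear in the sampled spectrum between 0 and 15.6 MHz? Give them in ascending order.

8.1 MHz, 11 MHz

fs/2 = 15.6 MHz.
104.6 MHz mod fs = 11 MHz.
11 MHz ≤ fs/2 = 15.6 MHz, appears at 11 MHz.
116.7 MHz mod fs = 23.1 MHz.
23.1 MHz > fs/2 = 15.6 MHz, folds to fs − 23.1 MHz = 8.1 MHz.
101.7 MHz mod fs = 8.1 MHz.
8.1 MHz ≤ fs/2 = 15.6 MHz, appears at 8.1 MHz.
Distinct values: {8.1 MHz, 11 MHz}.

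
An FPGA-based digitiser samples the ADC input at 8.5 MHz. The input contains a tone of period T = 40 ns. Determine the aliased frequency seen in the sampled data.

0.5 MHz

T = 40 ns → f = 1/T = 25 MHz.
25 MHz mod fs = 8 MHz.
8 MHz > fs/2 = 4.25 MHz, folds to fs − 8 MHz = 0.5 MHz.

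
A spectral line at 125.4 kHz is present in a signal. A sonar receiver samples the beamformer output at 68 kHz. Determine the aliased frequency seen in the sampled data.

125.4 kHz mod fs = 57.4 kHz.
57.4 kHz > fs/2 = 34 kHz, folds to fs − 57.4 kHz = 10.6 kHz.

10.6 kHz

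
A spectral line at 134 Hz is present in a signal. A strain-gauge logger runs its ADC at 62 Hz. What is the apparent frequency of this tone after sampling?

10 Hz

134 Hz mod fs = 10 Hz.
10 Hz ≤ fs/2 = 31 Hz, appears at 10 Hz.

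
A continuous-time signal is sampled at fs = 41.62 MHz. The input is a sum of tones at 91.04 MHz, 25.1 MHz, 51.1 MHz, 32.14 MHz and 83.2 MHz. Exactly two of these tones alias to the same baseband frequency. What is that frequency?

fs/2 = 20.81 MHz.
91.04 MHz mod fs = 7.8 MHz.
7.8 MHz ≤ fs/2 = 20.81 MHz, appears at 7.8 MHz.
25.1 MHz > fs/2 = 20.81 MHz, folds to fs − 25.1 MHz = 16.52 MHz.
51.1 MHz mod fs = 9.48 MHz.
9.48 MHz ≤ fs/2 = 20.81 MHz, appears at 9.48 MHz.
32.14 MHz > fs/2 = 20.81 MHz, folds to fs − 32.14 MHz = 9.48 MHz.
83.2 MHz mod fs = 41.58 MHz.
41.58 MHz > fs/2 = 20.81 MHz, folds to fs − 41.58 MHz = 0.04 MHz.
32.14 MHz and 51.1 MHz both map to 9.48 MHz.

9.48 MHz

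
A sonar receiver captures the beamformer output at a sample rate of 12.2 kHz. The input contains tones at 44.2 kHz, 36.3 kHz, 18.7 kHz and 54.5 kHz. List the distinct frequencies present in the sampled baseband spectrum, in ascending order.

fs/2 = 6.1 kHz.
44.2 kHz mod fs = 7.6 kHz.
7.6 kHz > fs/2 = 6.1 kHz, folds to fs − 7.6 kHz = 4.6 kHz.
36.3 kHz mod fs = 11.9 kHz.
11.9 kHz > fs/2 = 6.1 kHz, folds to fs − 11.9 kHz = 0.3 kHz.
18.7 kHz mod fs = 6.5 kHz.
6.5 kHz > fs/2 = 6.1 kHz, folds to fs − 6.5 kHz = 5.7 kHz.
54.5 kHz mod fs = 5.7 kHz.
5.7 kHz ≤ fs/2 = 6.1 kHz, appears at 5.7 kHz.
Distinct values: {0.3 kHz, 4.6 kHz, 5.7 kHz}.

0.3 kHz, 4.6 kHz, 5.7 kHz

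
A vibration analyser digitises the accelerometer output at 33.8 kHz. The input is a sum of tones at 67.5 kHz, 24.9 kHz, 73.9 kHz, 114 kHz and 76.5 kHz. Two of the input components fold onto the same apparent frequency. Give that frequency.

fs/2 = 16.9 kHz.
67.5 kHz mod fs = 33.7 kHz.
33.7 kHz > fs/2 = 16.9 kHz, folds to fs − 33.7 kHz = 0.1 kHz.
24.9 kHz > fs/2 = 16.9 kHz, folds to fs − 24.9 kHz = 8.9 kHz.
73.9 kHz mod fs = 6.3 kHz.
6.3 kHz ≤ fs/2 = 16.9 kHz, appears at 6.3 kHz.
114 kHz mod fs = 12.6 kHz.
12.6 kHz ≤ fs/2 = 16.9 kHz, appears at 12.6 kHz.
76.5 kHz mod fs = 8.9 kHz.
8.9 kHz ≤ fs/2 = 16.9 kHz, appears at 8.9 kHz.
24.9 kHz and 76.5 kHz both map to 8.9 kHz.

8.9 kHz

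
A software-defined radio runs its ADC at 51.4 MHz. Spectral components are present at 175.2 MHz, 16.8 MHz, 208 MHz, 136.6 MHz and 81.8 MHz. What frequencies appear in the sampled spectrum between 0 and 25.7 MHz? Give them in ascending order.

fs/2 = 25.7 MHz.
175.2 MHz mod fs = 21 MHz.
21 MHz ≤ fs/2 = 25.7 MHz, appears at 21 MHz.
16.8 MHz ≤ fs/2 = 25.7 MHz, passes unchanged.
208 MHz mod fs = 2.4 MHz.
2.4 MHz ≤ fs/2 = 25.7 MHz, appears at 2.4 MHz.
136.6 MHz mod fs = 33.8 MHz.
33.8 MHz > fs/2 = 25.7 MHz, folds to fs − 33.8 MHz = 17.6 MHz.
81.8 MHz mod fs = 30.4 MHz.
30.4 MHz > fs/2 = 25.7 MHz, folds to fs − 30.4 MHz = 21 MHz.
Distinct values: {2.4 MHz, 16.8 MHz, 17.6 MHz, 21 MHz}.

2.4 MHz, 16.8 MHz, 17.6 MHz, 21 MHz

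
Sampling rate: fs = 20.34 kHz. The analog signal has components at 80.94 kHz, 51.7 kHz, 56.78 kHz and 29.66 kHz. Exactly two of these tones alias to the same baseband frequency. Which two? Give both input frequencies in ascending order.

fs/2 = 10.17 kHz.
80.94 kHz mod fs = 19.92 kHz.
19.92 kHz > fs/2 = 10.17 kHz, folds to fs − 19.92 kHz = 0.42 kHz.
51.7 kHz mod fs = 11.02 kHz.
11.02 kHz > fs/2 = 10.17 kHz, folds to fs − 11.02 kHz = 9.32 kHz.
56.78 kHz mod fs = 16.1 kHz.
16.1 kHz > fs/2 = 10.17 kHz, folds to fs − 16.1 kHz = 4.24 kHz.
29.66 kHz mod fs = 9.32 kHz.
9.32 kHz ≤ fs/2 = 10.17 kHz, appears at 9.32 kHz.
29.66 kHz and 51.7 kHz both map to 9.32 kHz.

29.66 kHz, 51.7 kHz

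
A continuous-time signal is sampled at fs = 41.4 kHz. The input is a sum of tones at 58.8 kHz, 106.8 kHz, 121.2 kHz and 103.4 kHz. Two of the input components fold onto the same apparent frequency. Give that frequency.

17.4 kHz

fs/2 = 20.7 kHz.
58.8 kHz mod fs = 17.4 kHz.
17.4 kHz ≤ fs/2 = 20.7 kHz, appears at 17.4 kHz.
106.8 kHz mod fs = 24 kHz.
24 kHz > fs/2 = 20.7 kHz, folds to fs − 24 kHz = 17.4 kHz.
121.2 kHz mod fs = 38.4 kHz.
38.4 kHz > fs/2 = 20.7 kHz, folds to fs − 38.4 kHz = 3 kHz.
103.4 kHz mod fs = 20.6 kHz.
20.6 kHz ≤ fs/2 = 20.7 kHz, appears at 20.6 kHz.
58.8 kHz and 106.8 kHz both map to 17.4 kHz.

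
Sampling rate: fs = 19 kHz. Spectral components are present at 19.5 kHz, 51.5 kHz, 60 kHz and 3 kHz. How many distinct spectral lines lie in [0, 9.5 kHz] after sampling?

fs/2 = 9.5 kHz.
19.5 kHz mod fs = 0.5 kHz.
0.5 kHz ≤ fs/2 = 9.5 kHz, appears at 0.5 kHz.
51.5 kHz mod fs = 13.5 kHz.
13.5 kHz > fs/2 = 9.5 kHz, folds to fs − 13.5 kHz = 5.5 kHz.
60 kHz mod fs = 3 kHz.
3 kHz ≤ fs/2 = 9.5 kHz, appears at 3 kHz.
3 kHz ≤ fs/2 = 9.5 kHz, passes unchanged.
Distinct values: {0.5 kHz, 3 kHz, 5.5 kHz} → 3.

3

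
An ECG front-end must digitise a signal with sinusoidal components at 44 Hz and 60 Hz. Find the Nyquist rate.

Highest-frequency component: 60 Hz.
Nyquist rate = 2 × 60 Hz = 120 Hz.

120 Hz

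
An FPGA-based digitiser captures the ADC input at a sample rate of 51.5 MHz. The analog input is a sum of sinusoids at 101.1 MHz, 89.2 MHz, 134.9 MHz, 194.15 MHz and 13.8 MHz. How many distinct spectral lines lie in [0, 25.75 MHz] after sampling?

4

fs/2 = 25.75 MHz.
101.1 MHz mod fs = 49.6 MHz.
49.6 MHz > fs/2 = 25.75 MHz, folds to fs − 49.6 MHz = 1.9 MHz.
89.2 MHz mod fs = 37.7 MHz.
37.7 MHz > fs/2 = 25.75 MHz, folds to fs − 37.7 MHz = 13.8 MHz.
134.9 MHz mod fs = 31.9 MHz.
31.9 MHz > fs/2 = 25.75 MHz, folds to fs − 31.9 MHz = 19.6 MHz.
194.15 MHz mod fs = 39.65 MHz.
39.65 MHz > fs/2 = 25.75 MHz, folds to fs − 39.65 MHz = 11.85 MHz.
13.8 MHz ≤ fs/2 = 25.75 MHz, passes unchanged.
Distinct values: {1.9 MHz, 11.85 MHz, 13.8 MHz, 19.6 MHz} → 4.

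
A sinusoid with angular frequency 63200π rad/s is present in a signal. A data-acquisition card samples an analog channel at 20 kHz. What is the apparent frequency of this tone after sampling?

8.4 kHz

ω = 63200π rad/s → f = ω/(2π) = 31600 Hz = 31.6 kHz.
31.6 kHz mod fs = 11.6 kHz.
11.6 kHz > fs/2 = 10 kHz, folds to fs − 11.6 kHz = 8.4 kHz.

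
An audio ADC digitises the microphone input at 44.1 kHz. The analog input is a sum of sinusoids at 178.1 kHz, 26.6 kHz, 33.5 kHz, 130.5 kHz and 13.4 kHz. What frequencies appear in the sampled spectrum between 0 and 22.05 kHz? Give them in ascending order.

fs/2 = 22.05 kHz.
178.1 kHz mod fs = 1.7 kHz.
1.7 kHz ≤ fs/2 = 22.05 kHz, appears at 1.7 kHz.
26.6 kHz > fs/2 = 22.05 kHz, folds to fs − 26.6 kHz = 17.5 kHz.
33.5 kHz > fs/2 = 22.05 kHz, folds to fs − 33.5 kHz = 10.6 kHz.
130.5 kHz mod fs = 42.3 kHz.
42.3 kHz > fs/2 = 22.05 kHz, folds to fs − 42.3 kHz = 1.8 kHz.
13.4 kHz ≤ fs/2 = 22.05 kHz, passes unchanged.
Distinct values: {1.7 kHz, 1.8 kHz, 10.6 kHz, 13.4 kHz, 17.5 kHz}.

1.7 kHz, 1.8 kHz, 10.6 kHz, 13.4 kHz, 17.5 kHz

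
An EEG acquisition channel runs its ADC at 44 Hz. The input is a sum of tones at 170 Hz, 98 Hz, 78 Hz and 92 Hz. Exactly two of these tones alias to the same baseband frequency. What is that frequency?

fs/2 = 22 Hz.
170 Hz mod fs = 38 Hz.
38 Hz > fs/2 = 22 Hz, folds to fs − 38 Hz = 6 Hz.
98 Hz mod fs = 10 Hz.
10 Hz ≤ fs/2 = 22 Hz, appears at 10 Hz.
78 Hz mod fs = 34 Hz.
34 Hz > fs/2 = 22 Hz, folds to fs − 34 Hz = 10 Hz.
92 Hz mod fs = 4 Hz.
4 Hz ≤ fs/2 = 22 Hz, appears at 4 Hz.
78 Hz and 98 Hz both map to 10 Hz.

10 Hz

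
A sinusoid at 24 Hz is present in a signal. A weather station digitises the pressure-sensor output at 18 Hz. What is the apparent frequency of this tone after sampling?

24 Hz mod fs = 6 Hz.
6 Hz ≤ fs/2 = 9 Hz, appears at 6 Hz.

6 Hz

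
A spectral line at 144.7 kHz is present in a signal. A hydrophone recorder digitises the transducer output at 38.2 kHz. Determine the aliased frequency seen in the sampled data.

144.7 kHz mod fs = 30.1 kHz.
30.1 kHz > fs/2 = 19.1 kHz, folds to fs − 30.1 kHz = 8.1 kHz.

8.1 kHz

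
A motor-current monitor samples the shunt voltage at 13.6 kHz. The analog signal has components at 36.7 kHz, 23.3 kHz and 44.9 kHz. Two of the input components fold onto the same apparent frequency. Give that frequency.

fs/2 = 6.8 kHz.
36.7 kHz mod fs = 9.5 kHz.
9.5 kHz > fs/2 = 6.8 kHz, folds to fs − 9.5 kHz = 4.1 kHz.
23.3 kHz mod fs = 9.7 kHz.
9.7 kHz > fs/2 = 6.8 kHz, folds to fs − 9.7 kHz = 3.9 kHz.
44.9 kHz mod fs = 4.1 kHz.
4.1 kHz ≤ fs/2 = 6.8 kHz, appears at 4.1 kHz.
36.7 kHz and 44.9 kHz both map to 4.1 kHz.

4.1 kHz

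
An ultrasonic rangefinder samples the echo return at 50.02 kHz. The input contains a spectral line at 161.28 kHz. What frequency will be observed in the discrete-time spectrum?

161.28 kHz mod fs = 11.22 kHz.
11.22 kHz ≤ fs/2 = 25.01 kHz, appears at 11.22 kHz.

11.22 kHz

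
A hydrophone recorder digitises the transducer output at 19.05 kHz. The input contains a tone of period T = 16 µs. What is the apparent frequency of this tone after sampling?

T = 16 µs → f = 1/T = 62.5 kHz.
62.5 kHz mod fs = 5.35 kHz.
5.35 kHz ≤ fs/2 = 9.525 kHz, appears at 5.35 kHz.

5.35 kHz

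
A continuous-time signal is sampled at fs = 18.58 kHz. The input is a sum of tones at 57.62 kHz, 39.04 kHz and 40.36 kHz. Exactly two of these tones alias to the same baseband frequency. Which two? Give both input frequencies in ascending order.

fs/2 = 9.29 kHz.
57.62 kHz mod fs = 1.88 kHz.
1.88 kHz ≤ fs/2 = 9.29 kHz, appears at 1.88 kHz.
39.04 kHz mod fs = 1.88 kHz.
1.88 kHz ≤ fs/2 = 9.29 kHz, appears at 1.88 kHz.
40.36 kHz mod fs = 3.2 kHz.
3.2 kHz ≤ fs/2 = 9.29 kHz, appears at 3.2 kHz.
39.04 kHz and 57.62 kHz both map to 1.88 kHz.

39.04 kHz, 57.62 kHz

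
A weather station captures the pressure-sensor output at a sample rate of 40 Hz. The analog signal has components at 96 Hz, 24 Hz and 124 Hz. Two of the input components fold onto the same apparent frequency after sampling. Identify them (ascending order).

24 Hz, 96 Hz

fs/2 = 20 Hz.
96 Hz mod fs = 16 Hz.
16 Hz ≤ fs/2 = 20 Hz, appears at 16 Hz.
24 Hz > fs/2 = 20 Hz, folds to fs − 24 Hz = 16 Hz.
124 Hz mod fs = 4 Hz.
4 Hz ≤ fs/2 = 20 Hz, appears at 4 Hz.
24 Hz and 96 Hz both map to 16 Hz.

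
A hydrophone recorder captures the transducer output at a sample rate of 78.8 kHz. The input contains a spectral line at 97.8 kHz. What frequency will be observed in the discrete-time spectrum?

97.8 kHz mod fs = 19 kHz.
19 kHz ≤ fs/2 = 39.4 kHz, appears at 19 kHz.

19 kHz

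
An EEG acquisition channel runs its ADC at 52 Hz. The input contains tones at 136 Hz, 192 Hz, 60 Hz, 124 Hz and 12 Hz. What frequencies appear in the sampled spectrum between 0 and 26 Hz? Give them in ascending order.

fs/2 = 26 Hz.
136 Hz mod fs = 32 Hz.
32 Hz > fs/2 = 26 Hz, folds to fs − 32 Hz = 20 Hz.
192 Hz mod fs = 36 Hz.
36 Hz > fs/2 = 26 Hz, folds to fs − 36 Hz = 16 Hz.
60 Hz mod fs = 8 Hz.
8 Hz ≤ fs/2 = 26 Hz, appears at 8 Hz.
124 Hz mod fs = 20 Hz.
20 Hz ≤ fs/2 = 26 Hz, appears at 20 Hz.
12 Hz ≤ fs/2 = 26 Hz, passes unchanged.
Distinct values: {8 Hz, 12 Hz, 16 Hz, 20 Hz}.

8 Hz, 12 Hz, 16 Hz, 20 Hz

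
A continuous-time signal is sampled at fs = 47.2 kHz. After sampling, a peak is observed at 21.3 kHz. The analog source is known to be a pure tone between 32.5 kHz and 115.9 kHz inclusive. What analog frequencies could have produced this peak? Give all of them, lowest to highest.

68.5 kHz, 73.1 kHz, 115.7 kHz

Frequencies that alias to 21.3 kHz are k·fs ± 21.3 kHz for integer k ≥ 0.
k=0: 21.3 kHz.
k=1: 25.9 kHz, 68.5 kHz.
k=2: 73.1 kHz, 115.7 kHz.
k=3: 120.3 kHz, 162.9 kHz.
Within [32.5 kHz, 115.9 kHz]: 68.5 kHz, 73.1 kHz, 115.7 kHz.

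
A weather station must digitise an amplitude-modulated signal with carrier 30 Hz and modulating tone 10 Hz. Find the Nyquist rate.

80 Hz

AM sidebands sit at fc ± fm = 20 Hz and 40 Hz.
Highest-frequency component: 40 Hz.
Nyquist rate = 2 × 40 Hz = 80 Hz.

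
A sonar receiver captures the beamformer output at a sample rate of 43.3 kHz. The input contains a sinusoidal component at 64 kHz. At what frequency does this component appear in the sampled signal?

20.7 kHz

64 kHz mod fs = 20.7 kHz.
20.7 kHz ≤ fs/2 = 21.65 kHz, appears at 20.7 kHz.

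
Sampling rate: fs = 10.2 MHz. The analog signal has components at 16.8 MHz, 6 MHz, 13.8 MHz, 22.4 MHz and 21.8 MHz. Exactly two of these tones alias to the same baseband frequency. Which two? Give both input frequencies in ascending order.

13.8 MHz, 16.8 MHz

fs/2 = 5.1 MHz.
16.8 MHz mod fs = 6.6 MHz.
6.6 MHz > fs/2 = 5.1 MHz, folds to fs − 6.6 MHz = 3.6 MHz.
6 MHz > fs/2 = 5.1 MHz, folds to fs − 6 MHz = 4.2 MHz.
13.8 MHz mod fs = 3.6 MHz.
3.6 MHz ≤ fs/2 = 5.1 MHz, appears at 3.6 MHz.
22.4 MHz mod fs = 2 MHz.
2 MHz ≤ fs/2 = 5.1 MHz, appears at 2 MHz.
21.8 MHz mod fs = 1.4 MHz.
1.4 MHz ≤ fs/2 = 5.1 MHz, appears at 1.4 MHz.
13.8 MHz and 16.8 MHz both map to 3.6 MHz.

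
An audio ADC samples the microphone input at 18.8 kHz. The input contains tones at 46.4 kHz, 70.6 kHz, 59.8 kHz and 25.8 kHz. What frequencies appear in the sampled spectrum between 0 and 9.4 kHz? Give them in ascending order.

3.4 kHz, 4.6 kHz, 7 kHz, 8.8 kHz

fs/2 = 9.4 kHz.
46.4 kHz mod fs = 8.8 kHz.
8.8 kHz ≤ fs/2 = 9.4 kHz, appears at 8.8 kHz.
70.6 kHz mod fs = 14.2 kHz.
14.2 kHz > fs/2 = 9.4 kHz, folds to fs − 14.2 kHz = 4.6 kHz.
59.8 kHz mod fs = 3.4 kHz.
3.4 kHz ≤ fs/2 = 9.4 kHz, appears at 3.4 kHz.
25.8 kHz mod fs = 7 kHz.
7 kHz ≤ fs/2 = 9.4 kHz, appears at 7 kHz.
Distinct values: {3.4 kHz, 4.6 kHz, 7 kHz, 8.8 kHz}.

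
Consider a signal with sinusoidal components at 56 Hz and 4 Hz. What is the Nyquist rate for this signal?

112 Hz

Highest-frequency component: 56 Hz.
Nyquist rate = 2 × 56 Hz = 112 Hz.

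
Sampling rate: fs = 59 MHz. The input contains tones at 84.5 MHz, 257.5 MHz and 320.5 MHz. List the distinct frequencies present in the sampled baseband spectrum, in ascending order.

21.5 MHz, 25.5 MHz

fs/2 = 29.5 MHz.
84.5 MHz mod fs = 25.5 MHz.
25.5 MHz ≤ fs/2 = 29.5 MHz, appears at 25.5 MHz.
257.5 MHz mod fs = 21.5 MHz.
21.5 MHz ≤ fs/2 = 29.5 MHz, appears at 21.5 MHz.
320.5 MHz mod fs = 25.5 MHz.
25.5 MHz ≤ fs/2 = 29.5 MHz, appears at 25.5 MHz.
Distinct values: {21.5 MHz, 25.5 MHz}.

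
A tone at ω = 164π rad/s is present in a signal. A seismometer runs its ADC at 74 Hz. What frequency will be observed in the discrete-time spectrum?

8 Hz

ω = 164π rad/s → f = ω/(2π) = 82 Hz.
82 Hz mod fs = 8 Hz.
8 Hz ≤ fs/2 = 37 Hz, appears at 8 Hz.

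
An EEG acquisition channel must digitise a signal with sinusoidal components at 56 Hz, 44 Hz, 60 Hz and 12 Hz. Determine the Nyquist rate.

Highest-frequency component: 60 Hz.
Nyquist rate = 2 × 60 Hz = 120 Hz.

120 Hz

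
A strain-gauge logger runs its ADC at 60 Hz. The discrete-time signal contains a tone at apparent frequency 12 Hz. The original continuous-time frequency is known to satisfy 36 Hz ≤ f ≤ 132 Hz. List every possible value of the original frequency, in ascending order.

Frequencies that alias to 12 Hz are k·fs ± 12 Hz for integer k ≥ 0.
k=0: 12 Hz.
k=1: 48 Hz, 72 Hz.
k=2: 108 Hz, 132 Hz.
k=3: 168 Hz, 192 Hz.
Within [36 Hz, 132 Hz]: 48 Hz, 72 Hz, 108 Hz, 132 Hz.

48 Hz, 72 Hz, 108 Hz, 132 Hz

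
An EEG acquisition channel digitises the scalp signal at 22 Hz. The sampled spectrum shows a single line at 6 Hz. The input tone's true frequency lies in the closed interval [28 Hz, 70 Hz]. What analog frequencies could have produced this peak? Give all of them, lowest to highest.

Frequencies that alias to 6 Hz are k·fs ± 6 Hz for integer k ≥ 0.
k=0: 6 Hz.
k=1: 16 Hz, 28 Hz.
k=2: 38 Hz, 50 Hz.
k=3: 60 Hz, 72 Hz.
k=4: 82 Hz, 94 Hz.
Within [28 Hz, 70 Hz]: 28 Hz, 38 Hz, 50 Hz, 60 Hz.

28 Hz, 38 Hz, 50 Hz, 60 Hz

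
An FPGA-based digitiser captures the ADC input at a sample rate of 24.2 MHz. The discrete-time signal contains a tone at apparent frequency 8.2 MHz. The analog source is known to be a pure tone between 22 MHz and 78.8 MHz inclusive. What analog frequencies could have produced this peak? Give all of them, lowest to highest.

32.4 MHz, 40.2 MHz, 56.6 MHz, 64.4 MHz

Frequencies that alias to 8.2 MHz are k·fs ± 8.2 MHz for integer k ≥ 0.
k=0: 8.2 MHz.
k=1: 16 MHz, 32.4 MHz.
k=2: 40.2 MHz, 56.6 MHz.
k=3: 64.4 MHz, 80.8 MHz.
k=4: 88.6 MHz, 105 MHz.
Within [22 MHz, 78.8 MHz]: 32.4 MHz, 40.2 MHz, 56.6 MHz, 64.4 MHz.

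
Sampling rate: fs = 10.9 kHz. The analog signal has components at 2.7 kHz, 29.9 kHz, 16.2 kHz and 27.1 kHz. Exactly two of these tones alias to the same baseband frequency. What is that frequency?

fs/2 = 5.45 kHz.
2.7 kHz ≤ fs/2 = 5.45 kHz, passes unchanged.
29.9 kHz mod fs = 8.1 kHz.
8.1 kHz > fs/2 = 5.45 kHz, folds to fs − 8.1 kHz = 2.8 kHz.
16.2 kHz mod fs = 5.3 kHz.
5.3 kHz ≤ fs/2 = 5.45 kHz, appears at 5.3 kHz.
27.1 kHz mod fs = 5.3 kHz.
5.3 kHz ≤ fs/2 = 5.45 kHz, appears at 5.3 kHz.
16.2 kHz and 27.1 kHz both map to 5.3 kHz.

5.3 kHz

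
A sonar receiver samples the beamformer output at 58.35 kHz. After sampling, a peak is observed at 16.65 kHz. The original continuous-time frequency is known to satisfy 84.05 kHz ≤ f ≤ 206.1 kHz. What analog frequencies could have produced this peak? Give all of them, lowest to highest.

Frequencies that alias to 16.65 kHz are k·fs ± 16.65 kHz for integer k ≥ 0.
k=0: 16.65 kHz.
k=1: 41.7 kHz, 75 kHz.
k=2: 100.05 kHz, 133.35 kHz.
k=3: 158.4 kHz, 191.7 kHz.
k=4: 216.75 kHz, 250.05 kHz.
Within [84.05 kHz, 206.1 kHz]: 100.05 kHz, 133.35 kHz, 158.4 kHz, 191.7 kHz.

100.05 kHz, 133.35 kHz, 158.4 kHz, 191.7 kHz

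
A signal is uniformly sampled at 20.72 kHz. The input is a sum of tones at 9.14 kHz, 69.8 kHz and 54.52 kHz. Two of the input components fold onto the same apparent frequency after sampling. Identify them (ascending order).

54.52 kHz, 69.8 kHz

fs/2 = 10.36 kHz.
9.14 kHz ≤ fs/2 = 10.36 kHz, passes unchanged.
69.8 kHz mod fs = 7.64 kHz.
7.64 kHz ≤ fs/2 = 10.36 kHz, appears at 7.64 kHz.
54.52 kHz mod fs = 13.08 kHz.
13.08 kHz > fs/2 = 10.36 kHz, folds to fs − 13.08 kHz = 7.64 kHz.
54.52 kHz and 69.8 kHz both map to 7.64 kHz.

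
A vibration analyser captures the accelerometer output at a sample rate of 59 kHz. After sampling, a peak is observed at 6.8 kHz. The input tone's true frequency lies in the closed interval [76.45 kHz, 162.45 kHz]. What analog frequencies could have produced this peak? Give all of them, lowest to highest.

Frequencies that alias to 6.8 kHz are k·fs ± 6.8 kHz for integer k ≥ 0.
k=0: 6.8 kHz.
k=1: 52.2 kHz, 65.8 kHz.
k=2: 111.2 kHz, 124.8 kHz.
k=3: 170.2 kHz, 183.8 kHz.
Within [76.45 kHz, 162.45 kHz]: 111.2 kHz, 124.8 kHz.

111.2 kHz, 124.8 kHz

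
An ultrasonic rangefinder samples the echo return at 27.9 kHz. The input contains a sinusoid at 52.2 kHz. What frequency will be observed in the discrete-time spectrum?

52.2 kHz mod fs = 24.3 kHz.
24.3 kHz > fs/2 = 13.95 kHz, folds to fs − 24.3 kHz = 3.6 kHz.

3.6 kHz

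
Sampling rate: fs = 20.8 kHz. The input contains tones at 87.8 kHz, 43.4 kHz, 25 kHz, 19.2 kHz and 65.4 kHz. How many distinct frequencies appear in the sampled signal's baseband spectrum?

fs/2 = 10.4 kHz.
87.8 kHz mod fs = 4.6 kHz.
4.6 kHz ≤ fs/2 = 10.4 kHz, appears at 4.6 kHz.
43.4 kHz mod fs = 1.8 kHz.
1.8 kHz ≤ fs/2 = 10.4 kHz, appears at 1.8 kHz.
25 kHz mod fs = 4.2 kHz.
4.2 kHz ≤ fs/2 = 10.4 kHz, appears at 4.2 kHz.
19.2 kHz > fs/2 = 10.4 kHz, folds to fs − 19.2 kHz = 1.6 kHz.
65.4 kHz mod fs = 3 kHz.
3 kHz ≤ fs/2 = 10.4 kHz, appears at 3 kHz.
Distinct values: {1.6 kHz, 1.8 kHz, 3 kHz, 4.2 kHz, 4.6 kHz} → 5.

5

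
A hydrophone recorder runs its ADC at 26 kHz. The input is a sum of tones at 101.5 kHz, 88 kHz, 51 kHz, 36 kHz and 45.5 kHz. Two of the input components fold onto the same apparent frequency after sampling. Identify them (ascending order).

36 kHz, 88 kHz

fs/2 = 13 kHz.
101.5 kHz mod fs = 23.5 kHz.
23.5 kHz > fs/2 = 13 kHz, folds to fs − 23.5 kHz = 2.5 kHz.
88 kHz mod fs = 10 kHz.
10 kHz ≤ fs/2 = 13 kHz, appears at 10 kHz.
51 kHz mod fs = 25 kHz.
25 kHz > fs/2 = 13 kHz, folds to fs − 25 kHz = 1 kHz.
36 kHz mod fs = 10 kHz.
10 kHz ≤ fs/2 = 13 kHz, appears at 10 kHz.
45.5 kHz mod fs = 19.5 kHz.
19.5 kHz > fs/2 = 13 kHz, folds to fs − 19.5 kHz = 6.5 kHz.
36 kHz and 88 kHz both map to 10 kHz.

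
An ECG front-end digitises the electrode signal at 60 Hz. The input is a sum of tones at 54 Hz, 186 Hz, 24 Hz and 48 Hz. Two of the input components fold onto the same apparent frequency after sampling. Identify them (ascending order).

54 Hz, 186 Hz

fs/2 = 30 Hz.
54 Hz > fs/2 = 30 Hz, folds to fs − 54 Hz = 6 Hz.
186 Hz mod fs = 6 Hz.
6 Hz ≤ fs/2 = 30 Hz, appears at 6 Hz.
24 Hz ≤ fs/2 = 30 Hz, passes unchanged.
48 Hz > fs/2 = 30 Hz, folds to fs − 48 Hz = 12 Hz.
54 Hz and 186 Hz both map to 6 Hz.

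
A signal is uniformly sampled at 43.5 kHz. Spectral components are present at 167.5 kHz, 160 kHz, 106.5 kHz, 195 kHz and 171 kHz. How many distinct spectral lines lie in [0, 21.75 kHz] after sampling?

5

fs/2 = 21.75 kHz.
167.5 kHz mod fs = 37 kHz.
37 kHz > fs/2 = 21.75 kHz, folds to fs − 37 kHz = 6.5 kHz.
160 kHz mod fs = 29.5 kHz.
29.5 kHz > fs/2 = 21.75 kHz, folds to fs − 29.5 kHz = 14 kHz.
106.5 kHz mod fs = 19.5 kHz.
19.5 kHz ≤ fs/2 = 21.75 kHz, appears at 19.5 kHz.
195 kHz mod fs = 21 kHz.
21 kHz ≤ fs/2 = 21.75 kHz, appears at 21 kHz.
171 kHz mod fs = 40.5 kHz.
40.5 kHz > fs/2 = 21.75 kHz, folds to fs − 40.5 kHz = 3 kHz.
Distinct values: {3 kHz, 6.5 kHz, 14 kHz, 19.5 kHz, 21 kHz} → 5.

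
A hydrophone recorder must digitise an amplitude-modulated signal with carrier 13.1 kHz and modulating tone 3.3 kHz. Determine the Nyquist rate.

32.8 kHz

AM sidebands sit at fc ± fm = 9.8 kHz and 16.4 kHz.
Highest-frequency component: 16.4 kHz.
Nyquist rate = 2 × 16.4 kHz = 32.8 kHz.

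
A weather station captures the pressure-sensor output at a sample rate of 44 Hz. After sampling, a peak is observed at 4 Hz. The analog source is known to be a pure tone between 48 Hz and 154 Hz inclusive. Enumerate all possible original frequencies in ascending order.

Frequencies that alias to 4 Hz are k·fs ± 4 Hz for integer k ≥ 0.
k=0: 4 Hz.
k=1: 40 Hz, 48 Hz.
k=2: 84 Hz, 92 Hz.
k=3: 128 Hz, 136 Hz.
k=4: 172 Hz, 180 Hz.
Within [48 Hz, 154 Hz]: 48 Hz, 84 Hz, 92 Hz, 128 Hz, 136 Hz.

48 Hz, 84 Hz, 92 Hz, 128 Hz, 136 Hz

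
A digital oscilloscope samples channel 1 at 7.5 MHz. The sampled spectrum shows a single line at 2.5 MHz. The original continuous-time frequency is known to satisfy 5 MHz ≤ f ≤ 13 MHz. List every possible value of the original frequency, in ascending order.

Frequencies that alias to 2.5 MHz are k·fs ± 2.5 MHz for integer k ≥ 0.
k=0: 2.5 MHz.
k=1: 5 MHz, 10 MHz.
k=2: 12.5 MHz, 17.5 MHz.
k=3: 20 MHz, 25 MHz.
Within [5 MHz, 13 MHz]: 5 MHz, 10 MHz, 12.5 MHz.

5 MHz, 10 MHz, 12.5 MHz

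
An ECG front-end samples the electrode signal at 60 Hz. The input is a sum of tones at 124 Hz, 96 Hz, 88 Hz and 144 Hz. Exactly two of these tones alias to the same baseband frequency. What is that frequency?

24 Hz

fs/2 = 30 Hz.
124 Hz mod fs = 4 Hz.
4 Hz ≤ fs/2 = 30 Hz, appears at 4 Hz.
96 Hz mod fs = 36 Hz.
36 Hz > fs/2 = 30 Hz, folds to fs − 36 Hz = 24 Hz.
88 Hz mod fs = 28 Hz.
28 Hz ≤ fs/2 = 30 Hz, appears at 28 Hz.
144 Hz mod fs = 24 Hz.
24 Hz ≤ fs/2 = 30 Hz, appears at 24 Hz.
96 Hz and 144 Hz both map to 24 Hz.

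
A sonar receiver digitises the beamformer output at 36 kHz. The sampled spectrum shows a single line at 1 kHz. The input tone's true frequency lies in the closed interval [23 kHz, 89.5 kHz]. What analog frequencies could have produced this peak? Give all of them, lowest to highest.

Frequencies that alias to 1 kHz are k·fs ± 1 kHz for integer k ≥ 0.
k=0: 1 kHz.
k=1: 35 kHz, 37 kHz.
k=2: 71 kHz, 73 kHz.
k=3: 107 kHz, 109 kHz.
Within [23 kHz, 89.5 kHz]: 35 kHz, 37 kHz, 71 kHz, 73 kHz.

35 kHz, 37 kHz, 71 kHz, 73 kHz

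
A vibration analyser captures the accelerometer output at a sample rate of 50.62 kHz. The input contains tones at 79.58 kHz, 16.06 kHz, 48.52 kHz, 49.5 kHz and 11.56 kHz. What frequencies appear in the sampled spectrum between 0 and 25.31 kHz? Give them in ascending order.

1.12 kHz, 2.1 kHz, 11.56 kHz, 16.06 kHz, 21.66 kHz

fs/2 = 25.31 kHz.
79.58 kHz mod fs = 28.96 kHz.
28.96 kHz > fs/2 = 25.31 kHz, folds to fs − 28.96 kHz = 21.66 kHz.
16.06 kHz ≤ fs/2 = 25.31 kHz, passes unchanged.
48.52 kHz > fs/2 = 25.31 kHz, folds to fs − 48.52 kHz = 2.1 kHz.
49.5 kHz > fs/2 = 25.31 kHz, folds to fs − 49.5 kHz = 1.12 kHz.
11.56 kHz ≤ fs/2 = 25.31 kHz, passes unchanged.
Distinct values: {1.12 kHz, 2.1 kHz, 11.56 kHz, 16.06 kHz, 21.66 kHz}.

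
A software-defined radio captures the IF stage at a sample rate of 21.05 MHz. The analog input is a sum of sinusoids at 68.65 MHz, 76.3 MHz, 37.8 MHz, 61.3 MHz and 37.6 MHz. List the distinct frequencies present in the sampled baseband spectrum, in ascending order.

1.85 MHz, 4.3 MHz, 4.5 MHz, 5.5 MHz, 7.9 MHz

fs/2 = 10.525 MHz.
68.65 MHz mod fs = 5.5 MHz.
5.5 MHz ≤ fs/2 = 10.525 MHz, appears at 5.5 MHz.
76.3 MHz mod fs = 13.15 MHz.
13.15 MHz > fs/2 = 10.525 MHz, folds to fs − 13.15 MHz = 7.9 MHz.
37.8 MHz mod fs = 16.75 MHz.
16.75 MHz > fs/2 = 10.525 MHz, folds to fs − 16.75 MHz = 4.3 MHz.
61.3 MHz mod fs = 19.2 MHz.
19.2 MHz > fs/2 = 10.525 MHz, folds to fs − 19.2 MHz = 1.85 MHz.
37.6 MHz mod fs = 16.55 MHz.
16.55 MHz > fs/2 = 10.525 MHz, folds to fs − 16.55 MHz = 4.5 MHz.
Distinct values: {1.85 MHz, 4.3 MHz, 4.5 MHz, 5.5 MHz, 7.9 MHz}.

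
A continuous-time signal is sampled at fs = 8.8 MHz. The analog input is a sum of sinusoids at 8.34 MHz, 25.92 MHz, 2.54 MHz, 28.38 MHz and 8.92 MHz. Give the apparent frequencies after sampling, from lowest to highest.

0.12 MHz, 0.46 MHz, 0.48 MHz, 1.98 MHz, 2.54 MHz

fs/2 = 4.4 MHz.
8.34 MHz > fs/2 = 4.4 MHz, folds to fs − 8.34 MHz = 0.46 MHz.
25.92 MHz mod fs = 8.32 MHz.
8.32 MHz > fs/2 = 4.4 MHz, folds to fs − 8.32 MHz = 0.48 MHz.
2.54 MHz ≤ fs/2 = 4.4 MHz, passes unchanged.
28.38 MHz mod fs = 1.98 MHz.
1.98 MHz ≤ fs/2 = 4.4 MHz, appears at 1.98 MHz.
8.92 MHz mod fs = 0.12 MHz.
0.12 MHz ≤ fs/2 = 4.4 MHz, appears at 0.12 MHz.
Distinct values: {0.12 MHz, 0.46 MHz, 0.48 MHz, 1.98 MHz, 2.54 MHz}.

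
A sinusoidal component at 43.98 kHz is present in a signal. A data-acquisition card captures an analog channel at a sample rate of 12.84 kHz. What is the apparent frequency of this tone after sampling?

5.46 kHz

43.98 kHz mod fs = 5.46 kHz.
5.46 kHz ≤ fs/2 = 6.42 kHz, appears at 5.46 kHz.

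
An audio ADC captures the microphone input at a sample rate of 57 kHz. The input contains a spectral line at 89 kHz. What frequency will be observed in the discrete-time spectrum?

89 kHz mod fs = 32 kHz.
32 kHz > fs/2 = 28.5 kHz, folds to fs − 32 kHz = 25 kHz.

25 kHz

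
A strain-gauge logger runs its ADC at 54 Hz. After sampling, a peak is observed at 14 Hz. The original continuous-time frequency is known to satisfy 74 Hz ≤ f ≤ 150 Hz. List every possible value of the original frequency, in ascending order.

94 Hz, 122 Hz, 148 Hz

Frequencies that alias to 14 Hz are k·fs ± 14 Hz for integer k ≥ 0.
k=0: 14 Hz.
k=1: 40 Hz, 68 Hz.
k=2: 94 Hz, 122 Hz.
k=3: 148 Hz, 176 Hz.
k=4: 202 Hz, 230 Hz.
Within [74 Hz, 150 Hz]: 94 Hz, 122 Hz, 148 Hz.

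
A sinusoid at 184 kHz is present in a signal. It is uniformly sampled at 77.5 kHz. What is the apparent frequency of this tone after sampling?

184 kHz mod fs = 29 kHz.
29 kHz ≤ fs/2 = 38.75 kHz, appears at 29 kHz.

29 kHz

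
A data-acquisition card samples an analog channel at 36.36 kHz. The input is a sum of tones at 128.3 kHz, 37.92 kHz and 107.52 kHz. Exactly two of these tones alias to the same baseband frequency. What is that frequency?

1.56 kHz

fs/2 = 18.18 kHz.
128.3 kHz mod fs = 19.22 kHz.
19.22 kHz > fs/2 = 18.18 kHz, folds to fs − 19.22 kHz = 17.14 kHz.
37.92 kHz mod fs = 1.56 kHz.
1.56 kHz ≤ fs/2 = 18.18 kHz, appears at 1.56 kHz.
107.52 kHz mod fs = 34.8 kHz.
34.8 kHz > fs/2 = 18.18 kHz, folds to fs − 34.8 kHz = 1.56 kHz.
37.92 kHz and 107.52 kHz both map to 1.56 kHz.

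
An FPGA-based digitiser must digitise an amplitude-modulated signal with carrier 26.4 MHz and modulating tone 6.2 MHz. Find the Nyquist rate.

65.2 MHz

AM sidebands sit at fc ± fm = 20.2 MHz and 32.6 MHz.
Highest-frequency component: 32.6 MHz.
Nyquist rate = 2 × 32.6 MHz = 65.2 MHz.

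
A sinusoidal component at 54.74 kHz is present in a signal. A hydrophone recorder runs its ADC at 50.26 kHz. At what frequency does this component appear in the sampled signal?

54.74 kHz mod fs = 4.48 kHz.
4.48 kHz ≤ fs/2 = 25.13 kHz, appears at 4.48 kHz.

4.48 kHz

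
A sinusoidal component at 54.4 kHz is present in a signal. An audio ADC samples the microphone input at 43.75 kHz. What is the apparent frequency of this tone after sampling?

10.65 kHz

54.4 kHz mod fs = 10.65 kHz.
10.65 kHz ≤ fs/2 = 21.875 kHz, appears at 10.65 kHz.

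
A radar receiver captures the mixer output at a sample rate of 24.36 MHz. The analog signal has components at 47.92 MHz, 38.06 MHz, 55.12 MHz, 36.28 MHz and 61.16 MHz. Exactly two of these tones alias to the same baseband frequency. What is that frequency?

11.92 MHz

fs/2 = 12.18 MHz.
47.92 MHz mod fs = 23.56 MHz.
23.56 MHz > fs/2 = 12.18 MHz, folds to fs − 23.56 MHz = 0.8 MHz.
38.06 MHz mod fs = 13.7 MHz.
13.7 MHz > fs/2 = 12.18 MHz, folds to fs − 13.7 MHz = 10.66 MHz.
55.12 MHz mod fs = 6.4 MHz.
6.4 MHz ≤ fs/2 = 12.18 MHz, appears at 6.4 MHz.
36.28 MHz mod fs = 11.92 MHz.
11.92 MHz ≤ fs/2 = 12.18 MHz, appears at 11.92 MHz.
61.16 MHz mod fs = 12.44 MHz.
12.44 MHz > fs/2 = 12.18 MHz, folds to fs − 12.44 MHz = 11.92 MHz.
36.28 MHz and 61.16 MHz both map to 11.92 MHz.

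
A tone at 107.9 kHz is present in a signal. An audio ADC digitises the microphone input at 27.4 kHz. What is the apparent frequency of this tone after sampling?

107.9 kHz mod fs = 25.7 kHz.
25.7 kHz > fs/2 = 13.7 kHz, folds to fs − 25.7 kHz = 1.7 kHz.

1.7 kHz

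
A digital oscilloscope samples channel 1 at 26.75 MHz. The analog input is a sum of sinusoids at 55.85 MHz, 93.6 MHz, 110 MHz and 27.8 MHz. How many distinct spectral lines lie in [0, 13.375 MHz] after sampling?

4

fs/2 = 13.375 MHz.
55.85 MHz mod fs = 2.35 MHz.
2.35 MHz ≤ fs/2 = 13.375 MHz, appears at 2.35 MHz.
93.6 MHz mod fs = 13.35 MHz.
13.35 MHz ≤ fs/2 = 13.375 MHz, appears at 13.35 MHz.
110 MHz mod fs = 3 MHz.
3 MHz ≤ fs/2 = 13.375 MHz, appears at 3 MHz.
27.8 MHz mod fs = 1.05 MHz.
1.05 MHz ≤ fs/2 = 13.375 MHz, appears at 1.05 MHz.
Distinct values: {1.05 MHz, 2.35 MHz, 3 MHz, 13.35 MHz} → 4.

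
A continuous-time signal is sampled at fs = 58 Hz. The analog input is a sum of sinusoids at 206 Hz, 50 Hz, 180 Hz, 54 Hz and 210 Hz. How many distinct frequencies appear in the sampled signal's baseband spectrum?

fs/2 = 29 Hz.
206 Hz mod fs = 32 Hz.
32 Hz > fs/2 = 29 Hz, folds to fs − 32 Hz = 26 Hz.
50 Hz > fs/2 = 29 Hz, folds to fs − 50 Hz = 8 Hz.
180 Hz mod fs = 6 Hz.
6 Hz ≤ fs/2 = 29 Hz, appears at 6 Hz.
54 Hz > fs/2 = 29 Hz, folds to fs − 54 Hz = 4 Hz.
210 Hz mod fs = 36 Hz.
36 Hz > fs/2 = 29 Hz, folds to fs − 36 Hz = 22 Hz.
Distinct values: {4 Hz, 6 Hz, 8 Hz, 22 Hz, 26 Hz} → 5.

5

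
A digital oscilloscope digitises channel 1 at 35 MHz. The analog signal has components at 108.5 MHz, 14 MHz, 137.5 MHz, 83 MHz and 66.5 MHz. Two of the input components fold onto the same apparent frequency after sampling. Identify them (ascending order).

fs/2 = 17.5 MHz.
108.5 MHz mod fs = 3.5 MHz.
3.5 MHz ≤ fs/2 = 17.5 MHz, appears at 3.5 MHz.
14 MHz ≤ fs/2 = 17.5 MHz, passes unchanged.
137.5 MHz mod fs = 32.5 MHz.
32.5 MHz > fs/2 = 17.5 MHz, folds to fs − 32.5 MHz = 2.5 MHz.
83 MHz mod fs = 13 MHz.
13 MHz ≤ fs/2 = 17.5 MHz, appears at 13 MHz.
66.5 MHz mod fs = 31.5 MHz.
31.5 MHz > fs/2 = 17.5 MHz, folds to fs − 31.5 MHz = 3.5 MHz.
66.5 MHz and 108.5 MHz both map to 3.5 MHz.

66.5 MHz, 108.5 MHz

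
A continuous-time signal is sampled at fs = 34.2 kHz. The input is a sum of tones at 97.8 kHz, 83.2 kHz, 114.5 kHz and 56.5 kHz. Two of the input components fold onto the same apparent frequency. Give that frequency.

fs/2 = 17.1 kHz.
97.8 kHz mod fs = 29.4 kHz.
29.4 kHz > fs/2 = 17.1 kHz, folds to fs − 29.4 kHz = 4.8 kHz.
83.2 kHz mod fs = 14.8 kHz.
14.8 kHz ≤ fs/2 = 17.1 kHz, appears at 14.8 kHz.
114.5 kHz mod fs = 11.9 kHz.
11.9 kHz ≤ fs/2 = 17.1 kHz, appears at 11.9 kHz.
56.5 kHz mod fs = 22.3 kHz.
22.3 kHz > fs/2 = 17.1 kHz, folds to fs − 22.3 kHz = 11.9 kHz.
56.5 kHz and 114.5 kHz both map to 11.9 kHz.

11.9 kHz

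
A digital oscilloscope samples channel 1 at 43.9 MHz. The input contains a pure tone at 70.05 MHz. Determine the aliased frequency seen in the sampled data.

70.05 MHz mod fs = 26.15 MHz.
26.15 MHz > fs/2 = 21.95 MHz, folds to fs − 26.15 MHz = 17.75 MHz.

17.75 MHz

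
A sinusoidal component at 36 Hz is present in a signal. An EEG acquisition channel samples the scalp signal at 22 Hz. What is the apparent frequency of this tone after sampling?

8 Hz

36 Hz mod fs = 14 Hz.
14 Hz > fs/2 = 11 Hz, folds to fs − 14 Hz = 8 Hz.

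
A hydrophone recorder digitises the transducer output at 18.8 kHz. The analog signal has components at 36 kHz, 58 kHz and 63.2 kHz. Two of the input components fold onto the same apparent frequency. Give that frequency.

fs/2 = 9.4 kHz.
36 kHz mod fs = 17.2 kHz.
17.2 kHz > fs/2 = 9.4 kHz, folds to fs − 17.2 kHz = 1.6 kHz.
58 kHz mod fs = 1.6 kHz.
1.6 kHz ≤ fs/2 = 9.4 kHz, appears at 1.6 kHz.
63.2 kHz mod fs = 6.8 kHz.
6.8 kHz ≤ fs/2 = 9.4 kHz, appears at 6.8 kHz.
36 kHz and 58 kHz both map to 1.6 kHz.

1.6 kHz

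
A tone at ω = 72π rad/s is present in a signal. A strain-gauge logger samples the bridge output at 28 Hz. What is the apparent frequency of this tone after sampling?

ω = 72π rad/s → f = ω/(2π) = 36 Hz.
36 Hz mod fs = 8 Hz.
8 Hz ≤ fs/2 = 14 Hz, appears at 8 Hz.

8 Hz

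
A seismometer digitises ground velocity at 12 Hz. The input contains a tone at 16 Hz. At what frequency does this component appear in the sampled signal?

16 Hz mod fs = 4 Hz.
4 Hz ≤ fs/2 = 6 Hz, appears at 4 Hz.

4 Hz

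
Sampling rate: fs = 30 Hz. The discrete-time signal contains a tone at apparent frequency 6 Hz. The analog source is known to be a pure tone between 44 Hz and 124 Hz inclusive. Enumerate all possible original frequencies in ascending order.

Frequencies that alias to 6 Hz are k·fs ± 6 Hz for integer k ≥ 0.
k=0: 6 Hz.
k=1: 24 Hz, 36 Hz.
k=2: 54 Hz, 66 Hz.
k=3: 84 Hz, 96 Hz.
k=4: 114 Hz, 126 Hz.
k=5: 144 Hz, 156 Hz.
Within [44 Hz, 124 Hz]: 54 Hz, 66 Hz, 84 Hz, 96 Hz, 114 Hz.

54 Hz, 66 Hz, 84 Hz, 96 Hz, 114 Hz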